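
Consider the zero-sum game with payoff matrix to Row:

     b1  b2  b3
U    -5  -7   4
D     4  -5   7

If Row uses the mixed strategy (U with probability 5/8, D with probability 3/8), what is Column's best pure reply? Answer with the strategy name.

If Column plays b1, Row's expected payoff is (5/8)·(-5) + (3/8)·4 = -13/8.
If Column plays b2, Row's expected payoff is (5/8)·(-7) + (3/8)·(-5) = -25/4.
If Column plays b3, Row's expected payoff is (5/8)·4 + (3/8)·7 = 41/8.
Column minimizes Row's payoff; the smallest is -25/4, so the best response is b2.

b2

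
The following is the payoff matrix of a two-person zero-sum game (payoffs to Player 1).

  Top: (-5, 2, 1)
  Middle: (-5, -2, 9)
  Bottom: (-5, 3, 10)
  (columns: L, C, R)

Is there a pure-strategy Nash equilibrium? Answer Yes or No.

Row minima: Top → -5, Middle → -5, Bottom → -5; maximin = -5.
Column maxima: L → -5, C → 3, R → 10; minimax = -5.
maximin = minimax = -5, so a saddle point exists.

Yes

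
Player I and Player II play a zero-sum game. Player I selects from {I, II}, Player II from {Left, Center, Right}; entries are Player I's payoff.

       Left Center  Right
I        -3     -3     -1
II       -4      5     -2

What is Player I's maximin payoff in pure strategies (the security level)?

Row minima: I → -3, II → -4.
The best of these is -3.

-3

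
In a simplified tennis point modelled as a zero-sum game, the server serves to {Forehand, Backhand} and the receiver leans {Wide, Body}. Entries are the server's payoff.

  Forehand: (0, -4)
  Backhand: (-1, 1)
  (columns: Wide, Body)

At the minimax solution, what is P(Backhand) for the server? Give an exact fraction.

Row minima: Forehand → -4, Backhand → -1; maximin = -1.
Column maxima: Wide → 0, Body → 1; minimax = 0.
-1 ≠ 0, so there is no saddle point; optimal play is mixed.
Let the server play Forehand with probability p. Expected payoff against Wide: 0p + (-1)(1−p) = p − 1; against Body: (-4)p + 1(1−p) = −5p + 1.
Setting these equal: p − 1 = −5p + 1 ⇒ 6p = 2 ⇒ p = 1/3, and the value is (1)·(1/3) − 1 = -2/3.
For the receiver: with q = P(Wide), equating Forehand's and Backhand's payoffs gives 4q − 4 = −2q + 1 ⇒ q = 5/6.

2/3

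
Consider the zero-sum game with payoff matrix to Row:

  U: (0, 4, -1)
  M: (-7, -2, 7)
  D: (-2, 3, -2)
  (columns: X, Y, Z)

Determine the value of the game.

Row minima: U → -1, M → -7, D → -2; maximin = -1.
Column maxima: X → 0, Y → 4, Z → 7; minimax = 0.
-1 ≠ 0, so there is no saddle point; optimal play is mixed.
D is strictly dominated by U, so Row never plays it.
Y is strictly dominated by X (it gives Row strictly more in every row), so Column never plays it.
On the remaining 2×2 (U, M vs X, Z):
Let Row play U with probability p. Expected payoff against X: 0p + (-7)(1−p) = 7p − 7; against Z: (-1)p + 7(1−p) = −8p + 7.
Setting these equal: 7p − 7 = −8p + 7 ⇒ 15p = 14 ⇒ p = 14/15, and the value is (7)·(14/15) − 7 = -7/15.
For Column: with q = P(X), equating U's and M's payoffs gives q − 1 = −14q + 7 ⇒ q = 8/15.

-7/15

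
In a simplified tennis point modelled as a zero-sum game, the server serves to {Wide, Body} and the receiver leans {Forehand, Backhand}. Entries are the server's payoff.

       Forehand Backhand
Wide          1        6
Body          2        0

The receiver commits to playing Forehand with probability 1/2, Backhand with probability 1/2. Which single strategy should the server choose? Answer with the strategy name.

Expected payoff of Wide: (1/2)·1 + (1/2)·6 = 7/2.
Expected payoff of Body: (1/2)·2 + (1/2)·0 = 1.
The largest is 7/2, so the server's best response is Wide.

Wide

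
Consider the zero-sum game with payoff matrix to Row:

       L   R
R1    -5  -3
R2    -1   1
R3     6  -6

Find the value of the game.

0

Row minima: R1 → -5, R2 → -1, R3 → -6; maximin = -1.
Column maxima: L → 6, R → 1; minimax = 1.
-1 ≠ 1, so there is no saddle point; optimal play is mixed.
R1 is strictly dominated by R2, so Row never plays it.
On the remaining 2×2 (R2, R3 vs L, R):
Let Row play R2 with probability p. Expected payoff against L: (-1)p + 6(1−p) = −7p + 6; against R: 1p + (-6)(1−p) = 7p − 6.
Setting these equal: −7p + 6 = 7p − 6 ⇒ −14p = -12 ⇒ p = 6/7, and the value is (-7)·(6/7) + 6 = 0.
For Column: with q = P(L), equating R2's and R3's payoffs gives −2q + 1 = 12q − 6 ⇒ q = 1/2.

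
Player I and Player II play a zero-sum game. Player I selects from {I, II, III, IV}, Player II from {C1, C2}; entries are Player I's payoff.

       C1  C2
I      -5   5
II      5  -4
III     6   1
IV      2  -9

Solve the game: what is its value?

Row minima: I → -5, II → -4, III → 1, IV → -9; maximin = 1.
Column maxima: C1 → 6, C2 → 5; minimax = 5.
1 ≠ 5, so there is no saddle point; optimal play is mixed.
II is strictly dominated by III, so Player I never plays it.
IV is strictly dominated by III, so Player I never plays it.
On the remaining 2×2 (I, III vs C1, C2):
Let Player I play I with probability p. Expected payoff against C1: (-5)p + 6(1−p) = −11p + 6; against C2: 5p + 1(1−p) = 4p + 1.
Setting these equal: −11p + 6 = 4p + 1 ⇒ −15p = -5 ⇒ p = 1/3, and the value is (-11)·(1/3) + 6 = 7/3.
For Player II: with q = P(C1), equating I's and III's payoffs gives −10q + 5 = 5q + 1 ⇒ q = 4/15.

7/3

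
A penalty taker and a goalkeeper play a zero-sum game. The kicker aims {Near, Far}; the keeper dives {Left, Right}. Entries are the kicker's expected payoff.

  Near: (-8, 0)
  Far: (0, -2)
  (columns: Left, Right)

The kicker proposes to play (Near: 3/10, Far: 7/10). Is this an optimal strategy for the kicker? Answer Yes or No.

No

Against Left this mix gives (3/10)·(-8) + (7/10)·0 = -12/5.
Against Right this mix gives (3/10)·0 + (7/10)·(-2) = -7/5.
The keeper will play Left, holding the kicker to -12/5. Shifting weight toward the row that does better against Left would raise this floor (the equalizing mix achieves -8/5 against both Left and Right), so the proposed strategy is not optimal.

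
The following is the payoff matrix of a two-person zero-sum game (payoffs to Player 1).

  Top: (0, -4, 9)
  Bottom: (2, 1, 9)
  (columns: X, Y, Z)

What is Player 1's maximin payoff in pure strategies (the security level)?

1

Row minima: Top → -4, Bottom → 1.
The best of these is 1.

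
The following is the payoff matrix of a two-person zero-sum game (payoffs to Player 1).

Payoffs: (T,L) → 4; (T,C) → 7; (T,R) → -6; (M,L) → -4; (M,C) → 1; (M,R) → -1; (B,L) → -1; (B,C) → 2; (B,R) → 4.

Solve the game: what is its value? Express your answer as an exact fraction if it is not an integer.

Row minima: T → -6, M → -4, B → -1; maximin = -1.
Column maxima: L → 4, C → 7, R → 4; minimax = 4.
-1 ≠ 4, so there is no saddle point; optimal play is mixed.
M is strictly dominated by B, so Player 1 never plays it.
C is strictly dominated by L (it gives Player 1 strictly more in every row), so Player 2 never plays it.
On the remaining 2×2 (T, B vs L, R):
Let Player 1 play T with probability p. Expected payoff against L: 4p + (-1)(1−p) = 5p − 1; against R: (-6)p + 4(1−p) = −10p + 4.
Setting these equal: 5p − 1 = −10p + 4 ⇒ 15p = 5 ⇒ p = 1/3, and the value is (5)·(1/3) − 1 = 2/3.
For Player 2: with q = P(L), equating T's and B's payoffs gives 10q − 6 = −5q + 4 ⇒ q = 2/3.

2/3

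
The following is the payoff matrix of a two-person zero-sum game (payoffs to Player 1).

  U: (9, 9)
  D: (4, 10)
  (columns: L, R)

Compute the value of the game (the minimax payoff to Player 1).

9

Row minima: U → 9, D → 4; maximin = 9.
Column maxima: L → 9, R → 10; minimax = 9.
Since maximin = minimax = 9, there is a saddle point and the value is 9.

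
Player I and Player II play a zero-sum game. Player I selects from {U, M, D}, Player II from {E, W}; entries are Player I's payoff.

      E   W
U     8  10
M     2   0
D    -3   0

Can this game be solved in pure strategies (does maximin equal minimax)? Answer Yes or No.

Row minima: U → 8, M → 0, D → -3; maximin = 8.
Column maxima: E → 8, W → 10; minimax = 8.
maximin = minimax = 8, so a saddle point exists.

Yes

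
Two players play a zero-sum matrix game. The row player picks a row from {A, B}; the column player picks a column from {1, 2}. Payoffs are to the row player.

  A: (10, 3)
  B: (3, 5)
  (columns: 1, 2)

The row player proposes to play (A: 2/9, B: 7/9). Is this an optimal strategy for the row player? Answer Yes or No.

Against 1 this mix gives (2/9)·10 + (7/9)·3 = 41/9.
Against 2 this mix gives (2/9)·3 + (7/9)·5 = 41/9.
All of the column player's active replies (1, 2) yield 41/9, and no column does worse for the row player. The mix makes the column player indifferent and guarantees 41/9, so it is optimal.

Yes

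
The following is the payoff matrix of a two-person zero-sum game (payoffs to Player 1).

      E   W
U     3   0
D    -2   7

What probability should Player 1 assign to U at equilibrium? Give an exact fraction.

Row minima: U → 0, D → -2; maximin = 0.
Column maxima: E → 3, W → 7; minimax = 3.
0 ≠ 3, so there is no saddle point; optimal play is mixed.
Let Player 1 play U with probability p. Expected payoff against E: 3p + (-2)(1−p) = 5p − 2; against W: 0p + 7(1−p) = −7p + 7.
Setting these equal: 5p − 2 = −7p + 7 ⇒ 12p = 9 ⇒ p = 3/4, and the value is (5)·(3/4) − 2 = 7/4.
For Player 2: with q = P(E), equating U's and D's payoffs gives 3q = −9q + 7 ⇒ q = 7/12.

3/4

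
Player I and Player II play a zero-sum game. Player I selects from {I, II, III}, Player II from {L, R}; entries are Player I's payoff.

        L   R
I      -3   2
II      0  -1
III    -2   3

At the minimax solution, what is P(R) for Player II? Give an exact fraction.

1/3

Row minima: I → -3, II → -1, III → -2; maximin = -1.
Column maxima: L → 0, R → 3; minimax = 0.
-1 ≠ 0, so there is no saddle point; optimal play is mixed.
I is strictly dominated by III, so Player I never plays it.
On the remaining 2×2 (II, III vs L, R):
Let Player I play II with probability p. Expected payoff against L: 0p + (-2)(1−p) = 2p − 2; against R: (-1)p + 3(1−p) = −4p + 3.
Setting these equal: 2p − 2 = −4p + 3 ⇒ 6p = 5 ⇒ p = 5/6, and the value is (2)·(5/6) − 2 = -1/3.
For Player II: with q = P(L), equating II's and III's payoffs gives q − 1 = −5q + 3 ⇒ q = 2/3.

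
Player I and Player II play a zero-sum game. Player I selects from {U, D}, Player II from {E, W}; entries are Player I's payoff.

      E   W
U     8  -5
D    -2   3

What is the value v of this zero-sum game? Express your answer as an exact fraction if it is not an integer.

Row minima: U → -5, D → -2; maximin = -2.
Column maxima: E → 8, W → 3; minimax = 3.
-2 ≠ 3, so there is no saddle point; optimal play is mixed.
Let Player I play U with probability p. Expected payoff against E: 8p + (-2)(1−p) = 10p − 2; against W: (-5)p + 3(1−p) = −8p + 3.
Setting these equal: 10p − 2 = −8p + 3 ⇒ 18p = 5 ⇒ p = 5/18, and the value is (10)·(5/18) − 2 = 7/9.
For Player II: with q = P(E), equating U's and D's payoffs gives 13q − 5 = −5q + 3 ⇒ q = 4/9.

7/9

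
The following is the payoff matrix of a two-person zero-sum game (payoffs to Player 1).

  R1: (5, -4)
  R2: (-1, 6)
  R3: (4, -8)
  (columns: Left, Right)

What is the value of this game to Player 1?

Row minima: R1 → -4, R2 → -1, R3 → -8; maximin = -1.
Column maxima: Left → 5, Right → 6; minimax = 5.
-1 ≠ 5, so there is no saddle point; optimal play is mixed.
R3 is strictly dominated by R1, so Player 1 never plays it.
On the remaining 2×2 (R1, R2 vs Left, Right):
Let Player 1 play R1 with probability p. Expected payoff against Left: 5p + (-1)(1−p) = 6p − 1; against Right: (-4)p + 6(1−p) = −10p + 6.
Setting these equal: 6p − 1 = −10p + 6 ⇒ 16p = 7 ⇒ p = 7/16, and the value is (6)·(7/16) − 1 = 13/8.
For Player 2: with q = P(Left), equating R1's and R2's payoffs gives 9q − 4 = −7q + 6 ⇒ q = 5/8.

13/8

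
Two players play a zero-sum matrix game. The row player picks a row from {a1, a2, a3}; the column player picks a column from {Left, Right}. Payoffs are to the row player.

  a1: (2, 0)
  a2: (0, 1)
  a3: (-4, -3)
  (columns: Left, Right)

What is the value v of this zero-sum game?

2/3

Row minima: a1 → 0, a2 → 0, a3 → -4; maximin = 0.
Column maxima: Left → 2, Right → 1; minimax = 1.
0 ≠ 1, so there is no saddle point; optimal play is mixed.
a3 is strictly dominated by a1, so the row player never plays it.
On the remaining 2×2 (a1, a2 vs Left, Right):
Let the row player play a1 with probability p. Expected payoff against Left: 2p + 0(1−p) = 2p; against Right: 0p + 1(1−p) = −p + 1.
Setting these equal: 2p = −p + 1 ⇒ 3p = 1 ⇒ p = 1/3, and the value is (2)·(1/3) = 2/3.
For the column player: with q = P(Left), equating a1's and a2's payoffs gives 2q = −q + 1 ⇒ q = 1/3.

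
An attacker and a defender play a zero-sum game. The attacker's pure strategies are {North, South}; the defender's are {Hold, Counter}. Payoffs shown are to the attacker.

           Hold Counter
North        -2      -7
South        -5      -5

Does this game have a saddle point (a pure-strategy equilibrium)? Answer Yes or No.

Yes

Row minima: North → -7, South → -5; maximin = -5.
Column maxima: Hold → -2, Counter → -5; minimax = -5.
maximin = minimax = -5, so a saddle point exists.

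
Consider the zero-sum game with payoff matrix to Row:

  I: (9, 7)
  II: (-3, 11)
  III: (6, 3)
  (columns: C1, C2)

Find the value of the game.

15/2

Row minima: I → 7, II → -3, III → 3; maximin = 7.
Column maxima: C1 → 9, C2 → 11; minimax = 9.
7 ≠ 9, so there is no saddle point; optimal play is mixed.
III is strictly dominated by I, so Row never plays it.
On the remaining 2×2 (I, II vs C1, C2):
Let Row play I with probability p. Expected payoff against C1: 9p + (-3)(1−p) = 12p − 3; against C2: 7p + 11(1−p) = −4p + 11.
Setting these equal: 12p − 3 = −4p + 11 ⇒ 16p = 14 ⇒ p = 7/8, and the value is (12)·(7/8) − 3 = 15/2.
For Column: with q = P(C1), equating I's and II's payoffs gives 2q + 7 = −14q + 11 ⇒ q = 1/4.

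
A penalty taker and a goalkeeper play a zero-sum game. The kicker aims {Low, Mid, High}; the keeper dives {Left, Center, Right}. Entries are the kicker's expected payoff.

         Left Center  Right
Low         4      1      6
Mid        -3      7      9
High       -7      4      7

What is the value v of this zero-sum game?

Row minima: Low → 1, Mid → -3, High → -7; maximin = 1.
Column maxima: Left → 4, Center → 7, Right → 9; minimax = 4.
1 ≠ 4, so there is no saddle point; optimal play is mixed.
High is strictly dominated by Mid, so the kicker never plays it.
Right is strictly dominated by Left (it gives the kicker strictly more in every row), so the keeper never plays it.
On the remaining 2×2 (Low, Mid vs Left, Center):
Let the kicker play Low with probability p. Expected payoff against Left: 4p + (-3)(1−p) = 7p − 3; against Center: 1p + 7(1−p) = −6p + 7.
Setting these equal: 7p − 3 = −6p + 7 ⇒ 13p = 10 ⇒ p = 10/13, and the value is (7)·(10/13) − 3 = 31/13.
For the keeper: with q = P(Left), equating Low's and Mid's payoffs gives 3q + 1 = −10q + 7 ⇒ q = 6/13.

31/13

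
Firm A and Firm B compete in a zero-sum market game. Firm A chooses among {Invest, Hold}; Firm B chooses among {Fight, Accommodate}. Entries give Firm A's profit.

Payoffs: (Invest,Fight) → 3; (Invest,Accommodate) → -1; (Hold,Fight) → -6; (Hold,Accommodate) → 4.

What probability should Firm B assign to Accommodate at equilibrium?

9/14

Row minima: Invest → -1, Hold → -6; maximin = -1.
Column maxima: Fight → 3, Accommodate → 4; minimax = 3.
-1 ≠ 3, so there is no saddle point; optimal play is mixed.
Let Firm A play Invest with probability p. Expected payoff against Fight: 3p + (-6)(1−p) = 9p − 6; against Accommodate: (-1)p + 4(1−p) = −5p + 4.
Setting these equal: 9p − 6 = −5p + 4 ⇒ 14p = 10 ⇒ p = 5/7, and the value is (9)·(5/7) − 6 = 3/7.
For Firm B: with q = P(Fight), equating Invest's and Hold's payoffs gives 4q − 1 = −10q + 4 ⇒ q = 5/14.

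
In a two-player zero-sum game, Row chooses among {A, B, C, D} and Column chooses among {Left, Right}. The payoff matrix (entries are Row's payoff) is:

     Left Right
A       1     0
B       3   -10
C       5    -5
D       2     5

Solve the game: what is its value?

35/13

Row minima: A → 0, B → -10, C → -5, D → 2; maximin = 2.
Column maxima: Left → 5, Right → 5; minimax = 5.
2 ≠ 5, so there is no saddle point; optimal play is mixed.
A is strictly dominated by D, so Row never plays it.
B is strictly dominated by C, so Row never plays it.
On the remaining 2×2 (C, D vs Left, Right):
Let Row play C with probability p. Expected payoff against Left: 5p + 2(1−p) = 3p + 2; against Right: (-5)p + 5(1−p) = −10p + 5.
Setting these equal: 3p + 2 = −10p + 5 ⇒ 13p = 3 ⇒ p = 3/13, and the value is (3)·(3/13) + 2 = 35/13.
For Column: with q = P(Left), equating C's and D's payoffs gives 10q − 5 = −3q + 5 ⇒ q = 10/13.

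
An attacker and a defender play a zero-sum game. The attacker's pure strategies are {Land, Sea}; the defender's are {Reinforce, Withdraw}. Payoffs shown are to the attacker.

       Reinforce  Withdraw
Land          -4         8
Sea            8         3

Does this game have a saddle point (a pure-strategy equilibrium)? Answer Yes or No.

No

Row minima: Land → -4, Sea → 3; maximin = 3.
Column maxima: Reinforce → 8, Withdraw → 8; minimax = 8.
3 ≠ 8, so no pure-strategy equilibrium exists.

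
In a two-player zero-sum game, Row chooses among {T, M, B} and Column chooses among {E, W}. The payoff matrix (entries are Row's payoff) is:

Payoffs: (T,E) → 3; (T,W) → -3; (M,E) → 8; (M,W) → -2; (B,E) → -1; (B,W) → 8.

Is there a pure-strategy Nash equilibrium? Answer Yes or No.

Row minima: T → -3, M → -2, B → -1; maximin = -1.
Column maxima: E → 8, W → 8; minimax = 8.
-1 ≠ 8, so no pure-strategy equilibrium exists.

No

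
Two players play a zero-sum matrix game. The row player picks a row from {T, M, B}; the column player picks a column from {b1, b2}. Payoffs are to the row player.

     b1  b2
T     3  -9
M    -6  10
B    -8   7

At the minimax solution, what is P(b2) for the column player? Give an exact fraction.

Row minima: T → -9, M → -6, B → -8; maximin = -6.
Column maxima: b1 → 3, b2 → 10; minimax = 3.
-6 ≠ 3, so there is no saddle point; optimal play is mixed.
B is strictly dominated by M, so the row player never plays it.
On the remaining 2×2 (T, M vs b1, b2):
Let the row player play T with probability p. Expected payoff against b1: 3p + (-6)(1−p) = 9p − 6; against b2: (-9)p + 10(1−p) = −19p + 10.
Setting these equal: 9p − 6 = −19p + 10 ⇒ 28p = 16 ⇒ p = 4/7, and the value is (9)·(4/7) − 6 = -6/7.
For the column player: with q = P(b1), equating T's and M's payoffs gives 12q − 9 = −16q + 10 ⇒ q = 19/28.

9/28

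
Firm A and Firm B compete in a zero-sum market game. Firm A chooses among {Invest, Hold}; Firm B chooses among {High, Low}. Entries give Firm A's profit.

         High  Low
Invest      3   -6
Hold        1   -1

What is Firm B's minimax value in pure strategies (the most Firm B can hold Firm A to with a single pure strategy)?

-1

Column maxima: High → 3, Low → -1.
The smallest of these is -1.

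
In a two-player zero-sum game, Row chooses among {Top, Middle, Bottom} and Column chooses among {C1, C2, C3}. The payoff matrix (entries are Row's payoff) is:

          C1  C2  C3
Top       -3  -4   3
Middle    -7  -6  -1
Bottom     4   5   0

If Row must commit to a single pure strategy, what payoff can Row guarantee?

0

Row minima: Top → -4, Middle → -7, Bottom → 0.
The best of these is 0.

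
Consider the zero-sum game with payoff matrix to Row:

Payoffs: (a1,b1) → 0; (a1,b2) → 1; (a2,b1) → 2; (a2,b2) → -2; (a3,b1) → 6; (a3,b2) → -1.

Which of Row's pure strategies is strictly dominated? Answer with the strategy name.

a2

a3 gives a strictly higher payoff than a2 against every column: 6 > 2, -1 > -2.
So a2 is strictly dominated and Row never plays it.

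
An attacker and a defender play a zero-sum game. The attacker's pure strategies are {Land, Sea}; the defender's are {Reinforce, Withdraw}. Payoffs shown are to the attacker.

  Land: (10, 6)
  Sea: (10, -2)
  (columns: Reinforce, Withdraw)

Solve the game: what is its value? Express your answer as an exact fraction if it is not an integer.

6

Row minima: Land → 6, Sea → -2; maximin = 6.
Column maxima: Reinforce → 10, Withdraw → 6; minimax = 6.
Since maximin = minimax = 6, there is a saddle point and the value is 6.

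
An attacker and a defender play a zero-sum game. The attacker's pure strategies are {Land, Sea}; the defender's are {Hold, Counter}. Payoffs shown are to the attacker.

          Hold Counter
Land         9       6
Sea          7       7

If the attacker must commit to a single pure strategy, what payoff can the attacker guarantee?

7

Row minima: Land → 6, Sea → 7.
The best of these is 7.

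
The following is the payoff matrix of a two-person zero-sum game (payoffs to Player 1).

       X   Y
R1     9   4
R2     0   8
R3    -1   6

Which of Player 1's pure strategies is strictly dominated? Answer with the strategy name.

R3

R2 gives a strictly higher payoff than R3 against every column: 0 > -1, 8 > 6.
So R3 is strictly dominated and Player 1 never plays it.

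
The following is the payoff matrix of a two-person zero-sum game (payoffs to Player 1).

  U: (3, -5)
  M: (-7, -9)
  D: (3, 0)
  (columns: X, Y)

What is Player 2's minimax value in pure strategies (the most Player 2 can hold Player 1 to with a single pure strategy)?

Column maxima: X → 3, Y → 0.
The smallest of these is 0.

0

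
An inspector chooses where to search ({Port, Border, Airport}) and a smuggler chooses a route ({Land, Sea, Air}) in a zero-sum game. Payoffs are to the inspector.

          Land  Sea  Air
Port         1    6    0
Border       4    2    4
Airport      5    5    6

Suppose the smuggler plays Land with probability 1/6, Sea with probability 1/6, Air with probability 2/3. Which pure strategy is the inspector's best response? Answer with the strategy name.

Airport

Expected payoff of Port: (1/6)·1 + (1/6)·6 + (2/3)·0 = 7/6.
Expected payoff of Border: (1/6)·4 + (1/6)·2 + (2/3)·4 = 11/3.
Expected payoff of Airport: (1/6)·5 + (1/6)·5 + (2/3)·6 = 17/3.
The largest is 17/3, so the inspector's best response is Airport.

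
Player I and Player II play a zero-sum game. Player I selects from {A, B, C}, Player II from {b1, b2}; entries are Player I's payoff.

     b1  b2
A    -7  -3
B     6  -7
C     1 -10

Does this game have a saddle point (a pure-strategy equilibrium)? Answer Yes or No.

No

Row minima: A → -7, B → -7, C → -10; maximin = -7.
Column maxima: b1 → 6, b2 → -3; minimax = -3.
-7 ≠ -3, so no pure-strategy equilibrium exists.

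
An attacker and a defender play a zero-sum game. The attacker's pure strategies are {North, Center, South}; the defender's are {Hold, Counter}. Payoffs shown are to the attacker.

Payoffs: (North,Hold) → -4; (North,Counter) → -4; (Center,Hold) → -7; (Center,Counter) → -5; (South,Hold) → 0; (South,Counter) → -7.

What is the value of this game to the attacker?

Row minima: North → -4, Center → -7, South → -7; maximin = -4.
Column maxima: Hold → 0, Counter → -4; minimax = -4.
Since maximin = minimax = -4, there is a saddle point and the value is -4.

-4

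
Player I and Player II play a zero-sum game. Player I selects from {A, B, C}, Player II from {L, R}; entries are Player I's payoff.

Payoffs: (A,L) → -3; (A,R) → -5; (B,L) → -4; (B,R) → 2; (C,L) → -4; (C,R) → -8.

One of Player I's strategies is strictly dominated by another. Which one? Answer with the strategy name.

A gives a strictly higher payoff than C against every column: -3 > -4, -5 > -8.
So C is strictly dominated and Player I never plays it.

C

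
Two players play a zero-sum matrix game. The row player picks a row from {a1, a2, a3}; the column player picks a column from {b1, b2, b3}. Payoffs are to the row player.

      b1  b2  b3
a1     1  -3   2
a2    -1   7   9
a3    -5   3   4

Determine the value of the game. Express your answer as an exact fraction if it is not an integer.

1/3

Row minima: a1 → -3, a2 → -1, a3 → -5; maximin = -1.
Column maxima: b1 → 1, b2 → 7, b3 → 9; minimax = 1.
-1 ≠ 1, so there is no saddle point; optimal play is mixed.
a3 is strictly dominated by a2, so the row player never plays it.
b3 is strictly dominated by b1 (it gives the row player strictly more in every row), so the column player never plays it.
On the remaining 2×2 (a1, a2 vs b1, b2):
Let the row player play a1 with probability p. Expected payoff against b1: 1p + (-1)(1−p) = 2p − 1; against b2: (-3)p + 7(1−p) = −10p + 7.
Setting these equal: 2p − 1 = −10p + 7 ⇒ 12p = 8 ⇒ p = 2/3, and the value is (2)·(2/3) − 1 = 1/3.
For the column player: with q = P(b1), equating a1's and a2's payoffs gives 4q − 3 = −8q + 7 ⇒ q = 5/6.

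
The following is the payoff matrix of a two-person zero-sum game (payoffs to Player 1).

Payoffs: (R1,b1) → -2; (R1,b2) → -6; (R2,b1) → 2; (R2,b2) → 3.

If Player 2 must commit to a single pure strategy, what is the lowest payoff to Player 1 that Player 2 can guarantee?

2

Column maxima: b1 → 2, b2 → 3.
The smallest of these is 2.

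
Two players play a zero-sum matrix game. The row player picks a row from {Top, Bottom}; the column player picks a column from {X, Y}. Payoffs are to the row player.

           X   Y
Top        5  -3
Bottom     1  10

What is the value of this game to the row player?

Row minima: Top → -3, Bottom → 1; maximin = 1.
Column maxima: X → 5, Y → 10; minimax = 5.
1 ≠ 5, so there is no saddle point; optimal play is mixed.
Let the row player play Top with probability p. Expected payoff against X: 5p + 1(1−p) = 4p + 1; against Y: (-3)p + 10(1−p) = −13p + 10.
Setting these equal: 4p + 1 = −13p + 10 ⇒ 17p = 9 ⇒ p = 9/17, and the value is (4)·(9/17) + 1 = 53/17.
For the column player: with q = P(X), equating Top's and Bottom's payoffs gives 8q − 3 = −9q + 10 ⇒ q = 13/17.

53/17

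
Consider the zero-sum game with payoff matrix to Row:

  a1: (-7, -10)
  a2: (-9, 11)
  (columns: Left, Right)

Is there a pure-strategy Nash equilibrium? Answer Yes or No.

No

Row minima: a1 → -10, a2 → -9; maximin = -9.
Column maxima: Left → -7, Right → 11; minimax = -7.
-9 ≠ -7, so no pure-strategy equilibrium exists.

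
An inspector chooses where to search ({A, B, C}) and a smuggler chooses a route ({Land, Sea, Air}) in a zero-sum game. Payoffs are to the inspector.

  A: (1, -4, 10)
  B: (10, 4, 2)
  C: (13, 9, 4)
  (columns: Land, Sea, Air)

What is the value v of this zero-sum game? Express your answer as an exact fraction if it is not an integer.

106/19

Row minima: A → -4, B → 2, C → 4; maximin = 4.
Column maxima: Land → 13, Sea → 9, Air → 10; minimax = 9.
4 ≠ 9, so there is no saddle point; optimal play is mixed.
B is strictly dominated by C, so the inspector never plays it.
Land is strictly dominated by Sea (it gives the inspector strictly more in every row), so the smuggler never plays it.
On the remaining 2×2 (A, C vs Sea, Air):
Let the inspector play A with probability p. Expected payoff against Sea: (-4)p + 9(1−p) = −13p + 9; against Air: 10p + 4(1−p) = 6p + 4.
Setting these equal: −13p + 9 = 6p + 4 ⇒ −19p = -5 ⇒ p = 5/19, and the value is (-13)·(5/19) + 9 = 106/19.
For the smuggler: with q = P(Sea), equating A's and C's payoffs gives −14q + 10 = 5q + 4 ⇒ q = 6/19.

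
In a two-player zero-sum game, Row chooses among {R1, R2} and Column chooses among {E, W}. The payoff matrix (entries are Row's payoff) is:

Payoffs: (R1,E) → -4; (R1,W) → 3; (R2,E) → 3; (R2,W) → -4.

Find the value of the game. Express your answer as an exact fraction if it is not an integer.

-1/2

Row minima: R1 → -4, R2 → -4; maximin = -4.
Column maxima: E → 3, W → 3; minimax = 3.
-4 ≠ 3, so there is no saddle point; optimal play is mixed.
Let Row play R1 with probability p. Expected payoff against E: (-4)p + 3(1−p) = −7p + 3; against W: 3p + (-4)(1−p) = 7p − 4.
Setting these equal: −7p + 3 = 7p − 4 ⇒ −14p = -7 ⇒ p = 1/2, and the value is (-7)·(1/2) + 3 = -1/2.
For Column: with q = P(E), equating R1's and R2's payoffs gives −7q + 3 = 7q − 4 ⇒ q = 1/2.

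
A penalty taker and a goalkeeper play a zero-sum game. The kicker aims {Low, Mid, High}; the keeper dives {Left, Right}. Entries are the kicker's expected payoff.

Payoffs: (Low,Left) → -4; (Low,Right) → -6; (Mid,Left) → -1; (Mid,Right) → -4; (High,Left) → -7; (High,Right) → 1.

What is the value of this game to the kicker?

Row minima: Low → -6, Mid → -4, High → -7; maximin = -4.
Column maxima: Left → -1, Right → 1; minimax = -1.
-4 ≠ -1, so there is no saddle point; optimal play is mixed.
Low is strictly dominated by Mid, so the kicker never plays it.
On the remaining 2×2 (Mid, High vs Left, Right):
Let the kicker play Mid with probability p. Expected payoff against Left: (-1)p + (-7)(1−p) = 6p − 7; against Right: (-4)p + 1(1−p) = −5p + 1.
Setting these equal: 6p − 7 = −5p + 1 ⇒ 11p = 8 ⇒ p = 8/11, and the value is (6)·(8/11) − 7 = -29/11.
For the keeper: with q = P(Left), equating Mid's and High's payoffs gives 3q − 4 = −8q + 1 ⇒ q = 5/11.

-29/11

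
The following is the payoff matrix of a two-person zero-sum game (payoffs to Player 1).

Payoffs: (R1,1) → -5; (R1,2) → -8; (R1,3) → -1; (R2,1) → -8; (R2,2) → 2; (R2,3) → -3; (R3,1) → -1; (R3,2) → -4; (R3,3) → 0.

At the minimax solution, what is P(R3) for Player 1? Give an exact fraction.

Row minima: R1 → -8, R2 → -8, R3 → -4; maximin = -4.
Column maxima: 1 → -1, 2 → 2, 3 → 0; minimax = -1.
-4 ≠ -1, so there is no saddle point; optimal play is mixed.
R1 is strictly dominated by R3, so Player 1 never plays it.
3 is strictly dominated by 1 (it gives Player 1 strictly more in every row), so Player 2 never plays it.
On the remaining 2×2 (R2, R3 vs 1, 2):
Let Player 1 play R2 with probability p. Expected payoff against 1: (-8)p + (-1)(1−p) = −7p − 1; against 2: 2p + (-4)(1−p) = 6p − 4.
Setting these equal: −7p − 1 = 6p − 4 ⇒ −13p = -3 ⇒ p = 3/13, and the value is (-7)·(3/13) − 1 = -34/13.
For Player 2: with q = P(1), equating R2's and R3's payoffs gives −10q + 2 = 3q − 4 ⇒ q = 6/13.

10/13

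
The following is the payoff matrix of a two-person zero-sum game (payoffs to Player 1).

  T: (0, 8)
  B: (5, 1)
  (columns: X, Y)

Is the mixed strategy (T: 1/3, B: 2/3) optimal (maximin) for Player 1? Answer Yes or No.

Against X this mix gives (1/3)·0 + (2/3)·5 = 10/3.
Against Y this mix gives (1/3)·8 + (2/3)·1 = 10/3.
All of Player 2's active replies (X, Y) yield 10/3, and no column does worse for Player 1. The mix makes Player 2 indifferent and guarantees 10/3, so it is optimal.

Yes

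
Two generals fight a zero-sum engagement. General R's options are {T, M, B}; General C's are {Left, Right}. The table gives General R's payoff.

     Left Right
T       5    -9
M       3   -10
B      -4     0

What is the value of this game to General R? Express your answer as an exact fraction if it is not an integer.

-2

Row minima: T → -9, M → -10, B → -4; maximin = -4.
Column maxima: Left → 5, Right → 0; minimax = 0.
-4 ≠ 0, so there is no saddle point; optimal play is mixed.
M is strictly dominated by T, so General R never plays it.
On the remaining 2×2 (T, B vs Left, Right):
Let General R play T with probability p. Expected payoff against Left: 5p + (-4)(1−p) = 9p − 4; against Right: (-9)p + 0(1−p) = −9p.
Setting these equal: 9p − 4 = −9p ⇒ 18p = 4 ⇒ p = 2/9, and the value is (9)·(2/9) − 4 = -2.
For General C: with q = P(Left), equating T's and B's payoffs gives 14q − 9 = −4q ⇒ q = 1/2.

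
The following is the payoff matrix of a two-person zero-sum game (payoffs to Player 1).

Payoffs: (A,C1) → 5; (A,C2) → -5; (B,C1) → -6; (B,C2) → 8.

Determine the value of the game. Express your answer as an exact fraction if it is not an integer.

5/12

Row minima: A → -5, B → -6; maximin = -5.
Column maxima: C1 → 5, C2 → 8; minimax = 5.
-5 ≠ 5, so there is no saddle point; optimal play is mixed.
Let Player 1 play A with probability p. Expected payoff against C1: 5p + (-6)(1−p) = 11p − 6; against C2: (-5)p + 8(1−p) = −13p + 8.
Setting these equal: 11p − 6 = −13p + 8 ⇒ 24p = 14 ⇒ p = 7/12, and the value is (11)·(7/12) − 6 = 5/12.
For Player 2: with q = P(C1), equating A's and B's payoffs gives 10q − 5 = −14q + 8 ⇒ q = 13/24.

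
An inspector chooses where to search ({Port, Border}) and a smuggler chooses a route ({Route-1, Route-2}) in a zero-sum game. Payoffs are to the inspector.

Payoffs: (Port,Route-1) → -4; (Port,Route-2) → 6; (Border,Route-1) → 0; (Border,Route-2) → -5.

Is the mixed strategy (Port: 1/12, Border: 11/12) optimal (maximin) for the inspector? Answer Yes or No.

Against Route-1 this mix gives (1/12)·(-4) + (11/12)·0 = -1/3.
Against Route-2 this mix gives (1/12)·6 + (11/12)·(-5) = -49/12.
The smuggler will play Route-2, holding the inspector to -49/12. Shifting weight toward the row that does better against Route-2 would raise this floor (the equalizing mix achieves -4/3 against both Route-2 and Route-1), so the proposed strategy is not optimal.

No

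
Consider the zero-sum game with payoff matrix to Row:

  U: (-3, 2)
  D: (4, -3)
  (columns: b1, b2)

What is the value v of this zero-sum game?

Row minima: U → -3, D → -3; maximin = -3.
Column maxima: b1 → 4, b2 → 2; minimax = 2.
-3 ≠ 2, so there is no saddle point; optimal play is mixed.
Let Row play U with probability p. Expected payoff against b1: (-3)p + 4(1−p) = −7p + 4; against b2: 2p + (-3)(1−p) = 5p − 3.
Setting these equal: −7p + 4 = 5p − 3 ⇒ −12p = -7 ⇒ p = 7/12, and the value is (-7)·(7/12) + 4 = -1/12.
For Column: with q = P(b1), equating U's and D's payoffs gives −5q + 2 = 7q − 3 ⇒ q = 5/12.

-1/12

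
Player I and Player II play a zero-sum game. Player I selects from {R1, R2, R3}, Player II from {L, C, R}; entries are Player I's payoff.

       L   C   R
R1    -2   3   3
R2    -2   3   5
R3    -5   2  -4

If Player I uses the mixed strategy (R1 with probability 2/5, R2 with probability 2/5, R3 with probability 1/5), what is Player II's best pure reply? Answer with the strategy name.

L

If Player II plays L, Player I's expected payoff is (2/5)·(-2) + (2/5)·(-2) + (1/5)·(-5) = -13/5.
If Player II plays C, Player I's expected payoff is (2/5)·3 + (2/5)·3 + (1/5)·2 = 14/5.
If Player II plays R, Player I's expected payoff is (2/5)·3 + (2/5)·5 + (1/5)·(-4) = 12/5.
Player II minimizes Player I's payoff; the smallest is -13/5, so the best response is L.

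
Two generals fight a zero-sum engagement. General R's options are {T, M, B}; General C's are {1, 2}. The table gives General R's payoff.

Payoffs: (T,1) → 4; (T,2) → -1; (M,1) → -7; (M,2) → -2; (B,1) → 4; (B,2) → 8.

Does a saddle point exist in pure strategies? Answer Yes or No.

Yes

Row minima: T → -1, M → -7, B → 4; maximin = 4.
Column maxima: 1 → 4, 2 → 8; minimax = 4.
maximin = minimax = 4, so a saddle point exists.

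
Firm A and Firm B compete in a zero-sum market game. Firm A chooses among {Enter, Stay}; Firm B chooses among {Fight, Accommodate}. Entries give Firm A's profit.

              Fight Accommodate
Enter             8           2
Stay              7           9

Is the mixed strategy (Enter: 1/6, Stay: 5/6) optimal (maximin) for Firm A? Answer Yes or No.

No

Against Fight this mix gives (1/6)·8 + (5/6)·7 = 43/6.
Against Accommodate this mix gives (1/6)·2 + (5/6)·9 = 47/6.
Firm B will play Fight, holding Firm A to 43/6. Shifting weight toward the row that does better against Fight would raise this floor (the equalizing mix achieves 29/4 against both Fight and Accommodate), so the proposed strategy is not optimal.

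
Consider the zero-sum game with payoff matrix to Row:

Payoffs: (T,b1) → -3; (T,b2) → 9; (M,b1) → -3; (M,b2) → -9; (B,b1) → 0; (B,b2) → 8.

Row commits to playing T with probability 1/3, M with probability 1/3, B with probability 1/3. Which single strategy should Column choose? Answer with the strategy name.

b1

If Column plays b1, Row's expected payoff is (1/3)·(-3) + (1/3)·(-3) + (1/3)·0 = -2.
If Column plays b2, Row's expected payoff is (1/3)·9 + (1/3)·(-9) + (1/3)·8 = 8/3.
Column minimizes Row's payoff; the smallest is -2, so the best response is b1.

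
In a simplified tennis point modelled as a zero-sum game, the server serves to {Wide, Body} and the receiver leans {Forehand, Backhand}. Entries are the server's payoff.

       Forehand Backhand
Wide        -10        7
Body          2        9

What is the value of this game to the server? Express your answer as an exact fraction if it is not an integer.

2

Row minima: Wide → -10, Body → 2; maximin = 2.
Column maxima: Forehand → 2, Backhand → 9; minimax = 2.
Since maximin = minimax = 2, there is a saddle point and the value is 2.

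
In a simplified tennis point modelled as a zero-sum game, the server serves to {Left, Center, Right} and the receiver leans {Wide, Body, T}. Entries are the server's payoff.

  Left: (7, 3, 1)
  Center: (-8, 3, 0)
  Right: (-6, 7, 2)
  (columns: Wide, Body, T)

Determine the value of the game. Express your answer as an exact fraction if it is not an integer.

10/7

Row minima: Left → 1, Center → -8, Right → -6; maximin = 1.
Column maxima: Wide → 7, Body → 7, T → 2; minimax = 2.
1 ≠ 2, so there is no saddle point; optimal play is mixed.
Center is strictly dominated by Right, so the server never plays it.
Body is strictly dominated by T (it gives the server strictly more in every row), so the receiver never plays it.
On the remaining 2×2 (Left, Right vs Wide, T):
Let the server play Left with probability p. Expected payoff against Wide: 7p + (-6)(1−p) = 13p − 6; against T: 1p + 2(1−p) = −p + 2.
Setting these equal: 13p − 6 = −p + 2 ⇒ 14p = 8 ⇒ p = 4/7, and the value is (13)·(4/7) − 6 = 10/7.
For the receiver: with q = P(Wide), equating Left's and Right's payoffs gives 6q + 1 = −8q + 2 ⇒ q = 1/14.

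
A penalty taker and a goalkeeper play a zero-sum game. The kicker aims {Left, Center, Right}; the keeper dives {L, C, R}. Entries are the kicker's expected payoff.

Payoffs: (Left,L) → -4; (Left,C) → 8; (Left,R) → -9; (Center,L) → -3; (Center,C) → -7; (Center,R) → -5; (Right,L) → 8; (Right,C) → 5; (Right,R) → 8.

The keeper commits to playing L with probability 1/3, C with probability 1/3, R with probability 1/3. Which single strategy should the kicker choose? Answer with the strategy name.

Expected payoff of Left: (1/3)·(-4) + (1/3)·8 + (1/3)·(-9) = -5/3.
Expected payoff of Center: (1/3)·(-3) + (1/3)·(-7) + (1/3)·(-5) = -5.
Expected payoff of Right: (1/3)·8 + (1/3)·5 + (1/3)·8 = 7.
The largest is 7, so the kicker's best response is Right.

Right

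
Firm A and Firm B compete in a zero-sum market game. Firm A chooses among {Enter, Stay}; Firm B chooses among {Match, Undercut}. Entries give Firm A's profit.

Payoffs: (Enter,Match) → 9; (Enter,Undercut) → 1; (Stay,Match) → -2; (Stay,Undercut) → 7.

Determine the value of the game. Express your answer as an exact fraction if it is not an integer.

65/17

Row minima: Enter → 1, Stay → -2; maximin = 1.
Column maxima: Match → 9, Undercut → 7; minimax = 7.
1 ≠ 7, so there is no saddle point; optimal play is mixed.
Let Firm A play Enter with probability p. Expected payoff against Match: 9p + (-2)(1−p) = 11p − 2; against Undercut: 1p + 7(1−p) = −6p + 7.
Setting these equal: 11p − 2 = −6p + 7 ⇒ 17p = 9 ⇒ p = 9/17, and the value is (11)·(9/17) − 2 = 65/17.
For Firm B: with q = P(Match), equating Enter's and Stay's payoffs gives 8q + 1 = −9q + 7 ⇒ q = 6/17.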